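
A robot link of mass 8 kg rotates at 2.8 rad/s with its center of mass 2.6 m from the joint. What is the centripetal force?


F = m * omega^2 * r
= 8 * 2.8^2 * 2.6
= 8 * 7.84 * 2.6
= 163.072 N


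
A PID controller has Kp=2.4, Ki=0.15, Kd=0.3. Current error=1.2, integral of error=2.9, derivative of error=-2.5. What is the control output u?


u = Kp*e + Ki*int(e) + Kd*de/dt
= 2.4*1.2 + 0.15*2.9 + 0.3*(-2.5)
= 2.88 + 0.435 + -0.75
= 2.565


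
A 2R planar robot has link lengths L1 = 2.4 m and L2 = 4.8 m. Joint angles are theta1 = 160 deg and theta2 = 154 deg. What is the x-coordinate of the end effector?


Convert angles to radians: theta1 = 2.7925, theta2 = 2.6878
x = L1*cos(theta1) + L2*cos(theta1+theta2)
x = -2.2553 + 3.3344
x = 1.0791


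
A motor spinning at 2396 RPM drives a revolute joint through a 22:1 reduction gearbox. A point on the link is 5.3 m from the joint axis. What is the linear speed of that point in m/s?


omega_motor = 2396 * 2*pi/60 = 250.9085 rad/s
omega_joint = omega_motor / 22 = 11.4049 rad/s
v = omega_joint * r = 11.4049 * 5.3
= 60.4461 m/s


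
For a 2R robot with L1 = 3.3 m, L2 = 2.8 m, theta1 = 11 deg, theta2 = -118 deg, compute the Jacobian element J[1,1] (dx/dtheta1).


J[1,1] = -L1*sin(t1) - L2*sin(t1+t2)
= -3.3*sin(11) - 2.8*sin(-107)
= 2.048


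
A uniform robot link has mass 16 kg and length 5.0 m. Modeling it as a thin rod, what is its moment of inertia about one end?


I = (1/3) * m * L^2
= (1/3) * 16 * 5.0^2
= 0.333333 * 16 * 25.0
= 133.3333 kg*m^2


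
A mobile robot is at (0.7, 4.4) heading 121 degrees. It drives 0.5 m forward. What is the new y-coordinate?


y_new = y0 + d*sin(theta)
= 4.4 + 0.5*sin(121)
= 4.4 + 0.4286
= 4.8286


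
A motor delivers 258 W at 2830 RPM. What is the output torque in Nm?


omega = 2830 * 2*pi/60 = 296.3569 rad/s
tau = P / omega = 258 / 296.3569
= 0.8706 Nm


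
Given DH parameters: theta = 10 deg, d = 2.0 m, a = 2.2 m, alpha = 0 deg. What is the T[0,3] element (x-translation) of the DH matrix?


T[0,3] = a * cos(theta)
= 2.2 * cos(10 deg)
= 2.2 * 0.9848
= 2.1666


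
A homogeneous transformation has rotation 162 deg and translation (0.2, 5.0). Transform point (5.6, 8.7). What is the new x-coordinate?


x' = cos(theta)*px - sin(theta)*py + tx
= -0.9511*5.6 - 0.309*8.7 + 0.2
= -7.8144


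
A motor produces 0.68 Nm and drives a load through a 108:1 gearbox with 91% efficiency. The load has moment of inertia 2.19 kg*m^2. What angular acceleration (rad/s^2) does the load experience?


tau_out = tau_motor * N * eta
= 0.68 * 108 * 0.91 = 66.8304 Nm
alpha = tau_out / I = 66.8304 / 2.19
= 30.5162 rad/s^2


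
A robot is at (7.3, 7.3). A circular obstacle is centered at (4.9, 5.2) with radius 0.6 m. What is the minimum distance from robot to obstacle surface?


center_dist = sqrt((7.3-4.9)^2 + (7.3-5.2)^2)
= sqrt(5.76 + 4.41)
= 3.189
min_dist = center_dist - radius = 3.189 - 0.6 = 2.589 m


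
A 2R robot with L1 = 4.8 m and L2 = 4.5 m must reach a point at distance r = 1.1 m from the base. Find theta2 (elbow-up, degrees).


cos(theta2) = (r^2 - L1^2 - L2^2) / (2*L1*L2)
cos(theta2) = (1.21 - 23.04 - 20.25) / 43.2
cos(theta2) = -0.974074
theta2 = 166.9248 degrees


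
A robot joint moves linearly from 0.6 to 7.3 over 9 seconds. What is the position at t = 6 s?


s = t/T = 6/9 = 0.6667
p(t) = p0 + (pf-p0)*s
= 0.6 + (7.3 - 0.6) * 0.6667
= 5.0667


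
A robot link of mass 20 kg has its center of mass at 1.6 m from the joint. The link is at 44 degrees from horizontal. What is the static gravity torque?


tau = m*g*L*cos(angle)
= 20 * 9.81 * 1.6 * cos(44 deg)
= 20 * 9.81 * 1.6 * 0.7193
= 225.8152 Nm


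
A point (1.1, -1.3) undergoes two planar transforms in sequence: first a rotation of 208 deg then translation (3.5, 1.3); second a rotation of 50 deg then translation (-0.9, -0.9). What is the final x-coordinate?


After transform 1:
x1 = cos(208)*1.1 - sin(208)*-1.3 + 3.5 = 1.9184
y1 = sin(208)*1.1 + cos(208)*-1.3 + 1.3 = 1.9314
After transform 2:
x2 = cos(50)*1.9184 - sin(50)*1.9314 + -0.9
= -1.1464


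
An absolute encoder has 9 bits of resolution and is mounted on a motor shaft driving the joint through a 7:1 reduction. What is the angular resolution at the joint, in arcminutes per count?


counts = 2^9 = 512
effective counts at joint = 512 * 7 = 3584
resolution = 360*60 / 3584
= 6.0268 arcmin/count


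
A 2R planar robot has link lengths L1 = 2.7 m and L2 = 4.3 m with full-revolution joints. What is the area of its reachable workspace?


r_max = L1 + L2 = 7.0 m
r_min = |L1 - L2| = 1.6 m
Area = pi*(r_max^2 - r_min^2)
= pi*(49.0 - 2.56)
= pi * 46.44
= 145.8956 m^2


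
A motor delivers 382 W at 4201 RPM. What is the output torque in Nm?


omega = 4201 * 2*pi/60 = 439.9277 rad/s
tau = P / omega = 382 / 439.9277
= 0.8683 Nm


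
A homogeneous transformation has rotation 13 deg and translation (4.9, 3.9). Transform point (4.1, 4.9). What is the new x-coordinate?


x' = cos(theta)*px - sin(theta)*py + tx
= 0.9744*4.1 - 0.225*4.9 + 4.9
= 7.7927


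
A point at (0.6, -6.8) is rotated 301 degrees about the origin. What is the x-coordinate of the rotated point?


x' = x*cos(theta) - y*sin(theta)
cos(301 deg) = 0.515, sin(301 deg) = -0.8572
x' = 0.6 * 0.515 - -6.8 * -0.8572
= 0.309 - 5.8287
= -5.5197


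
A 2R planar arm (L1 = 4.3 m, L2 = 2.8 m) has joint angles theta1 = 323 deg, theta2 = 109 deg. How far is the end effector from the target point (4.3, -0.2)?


End effector via forward kinematics:
x = L1*cos(t1) + L2*cos(t1+t2) = 4.2994
y = L1*sin(t1) + L2*sin(t1+t2) = 0.0752
Distance to target:
d = sqrt((4.3 - 4.2994)^2 + (-0.2 - 0.0752)^2)
= sqrt(0.0 + 0.0757)
= 0.2752 m


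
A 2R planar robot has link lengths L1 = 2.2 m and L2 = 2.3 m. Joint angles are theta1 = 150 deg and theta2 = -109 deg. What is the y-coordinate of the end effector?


Convert angles to radians: theta1 = 2.618, theta2 = -1.9024
y = L1*sin(theta1) + L2*sin(theta1+theta2)
y = 1.1 + 1.5089
y = 2.6089


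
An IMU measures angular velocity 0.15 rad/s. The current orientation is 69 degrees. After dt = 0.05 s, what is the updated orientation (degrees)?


delta_theta = w * dt = 0.15 * 0.05 = 0.0075 rad
= 0.4297 deg
theta_new = 69 + 0.4297 = 69.4297 deg


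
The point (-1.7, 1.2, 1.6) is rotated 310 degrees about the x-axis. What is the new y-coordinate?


Rotation about x-axis: y' = y*cos(theta) - z*sin(theta)
= 1.2 * 0.6428 - 1.6 * -0.766
= 1.997


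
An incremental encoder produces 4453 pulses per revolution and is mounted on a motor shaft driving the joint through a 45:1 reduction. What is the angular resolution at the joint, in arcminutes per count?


counts per rev = 4453
effective counts at joint = 4453 * 45 = 200385
resolution = 360*60 / 200385
= 0.1078 arcmin/count


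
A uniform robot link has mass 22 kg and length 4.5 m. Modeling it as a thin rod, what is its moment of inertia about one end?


I = (1/3) * m * L^2
= (1/3) * 22 * 4.5^2
= 0.333333 * 22 * 20.25
= 148.5 kg*m^2


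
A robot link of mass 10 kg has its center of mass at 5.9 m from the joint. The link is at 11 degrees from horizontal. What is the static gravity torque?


tau = m*g*L*cos(angle)
= 10 * 9.81 * 5.9 * cos(11 deg)
= 10 * 9.81 * 5.9 * 0.9816
= 568.156 Nm


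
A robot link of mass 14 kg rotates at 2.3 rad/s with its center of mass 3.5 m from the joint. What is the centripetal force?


F = m * omega^2 * r
= 14 * 2.3^2 * 3.5
= 14 * 5.29 * 3.5
= 259.21 N


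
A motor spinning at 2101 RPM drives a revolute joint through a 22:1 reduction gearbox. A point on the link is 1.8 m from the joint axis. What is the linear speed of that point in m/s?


omega_motor = 2101 * 2*pi/60 = 220.0162 rad/s
omega_joint = omega_motor / 22 = 10.0007 rad/s
v = omega_joint * r = 10.0007 * 1.8
= 18.0013 m/s


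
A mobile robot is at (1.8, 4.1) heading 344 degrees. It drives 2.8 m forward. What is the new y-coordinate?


y_new = y0 + d*sin(theta)
= 4.1 + 2.8*sin(344)
= 4.1 + -0.7718
= 3.3282


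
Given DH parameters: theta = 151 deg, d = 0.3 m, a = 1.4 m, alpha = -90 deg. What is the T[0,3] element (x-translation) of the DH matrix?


T[0,3] = a * cos(theta)
= 1.4 * cos(151 deg)
= 1.4 * -0.8746
= -1.2245


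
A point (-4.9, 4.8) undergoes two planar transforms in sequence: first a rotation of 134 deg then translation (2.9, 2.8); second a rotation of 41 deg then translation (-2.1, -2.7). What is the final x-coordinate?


After transform 1:
x1 = cos(134)*-4.9 - sin(134)*4.8 + 2.9 = 2.851
y1 = sin(134)*-4.9 + cos(134)*4.8 + 2.8 = -4.0591
After transform 2:
x2 = cos(41)*2.851 - sin(41)*-4.0591 + -2.1
= 2.7147


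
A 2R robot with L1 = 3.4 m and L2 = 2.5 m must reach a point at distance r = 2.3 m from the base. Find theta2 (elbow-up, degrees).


cos(theta2) = (r^2 - L1^2 - L2^2) / (2*L1*L2)
cos(theta2) = (5.29 - 11.56 - 6.25) / 17.0
cos(theta2) = -0.736471
theta2 = 137.4316 degrees


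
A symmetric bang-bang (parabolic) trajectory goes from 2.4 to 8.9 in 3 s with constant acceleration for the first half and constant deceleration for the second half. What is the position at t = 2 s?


Symmetric rest-to-rest: each phase covers (pf-p0)/2 in time T/2. 0.5*a*(T/2)^2 = (pf-p0)/2 => a = 4*(pf-p0)/T^2
a = 4*(8.9-2.4)/3^2 = 2.8889
t = 2 is in the deceleration phase (t > T/2).
p = pf - 0.5*a*(T-t)^2 = 8.9 - 0.5*2.8889*1^2
= 7.4556


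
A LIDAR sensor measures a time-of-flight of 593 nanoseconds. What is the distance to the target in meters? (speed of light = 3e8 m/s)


tof = 593 ns = 5.93e-07 s
dist = c * tof / 2
= 3e8 * 5.93e-07 / 2
= 88.95 m


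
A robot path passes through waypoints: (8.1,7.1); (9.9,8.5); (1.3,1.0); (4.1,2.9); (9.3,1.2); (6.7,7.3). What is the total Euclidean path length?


Segment lengths:
  seg1 = sqrt((1.8)^2 + (1.4)^2) = 2.2804
  seg2 = sqrt((-8.6)^2 + (-7.5)^2) = 11.411
  seg3 = sqrt((2.8)^2 + (1.9)^2) = 3.3838
  seg4 = sqrt((5.2)^2 + (-1.7)^2) = 5.4708
  seg5 = sqrt((-2.6)^2 + (6.1)^2) = 6.631
Total = 29.1769


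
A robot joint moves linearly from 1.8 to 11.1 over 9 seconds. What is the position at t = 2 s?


s = t/T = 2/9 = 0.2222
p(t) = p0 + (pf-p0)*s
= 1.8 + (11.1 - 1.8) * 0.2222
= 3.8667


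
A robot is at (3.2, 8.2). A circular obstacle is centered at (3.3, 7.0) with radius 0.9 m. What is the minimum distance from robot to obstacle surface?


center_dist = sqrt((3.2-3.3)^2 + (8.2-7.0)^2)
= sqrt(0.01 + 1.44)
= 1.2042
min_dist = center_dist - radius = 1.2042 - 0.9 = 0.3042 m


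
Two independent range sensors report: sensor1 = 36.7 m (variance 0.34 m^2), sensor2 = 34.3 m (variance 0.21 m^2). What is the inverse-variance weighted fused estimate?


w1 = (1/var1) / (1/var1 + 1/var2)
   = 2.9412 / (2.9412 + 4.7619) = 0.3818
w2 = 1 - w1 = 0.6182
fused = w1*s1 + w2*s2 = 14.0127 + 21.2036
= 35.2164 m


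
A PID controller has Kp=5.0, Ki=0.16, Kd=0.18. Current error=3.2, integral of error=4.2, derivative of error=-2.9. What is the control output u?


u = Kp*e + Ki*int(e) + Kd*de/dt
= 5.0*3.2 + 0.16*4.2 + 0.18*(-2.9)
= 16.0 + 0.672 + -0.522
= 16.15


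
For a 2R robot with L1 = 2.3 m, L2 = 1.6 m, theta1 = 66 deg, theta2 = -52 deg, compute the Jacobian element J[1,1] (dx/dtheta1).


J[1,1] = -L1*sin(t1) - L2*sin(t1+t2)
= -2.3*sin(66) - 1.6*sin(14)
= -2.4882


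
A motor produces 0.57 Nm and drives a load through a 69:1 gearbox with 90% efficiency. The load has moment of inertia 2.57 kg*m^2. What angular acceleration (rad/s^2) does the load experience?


tau_out = tau_motor * N * eta
= 0.57 * 69 * 0.9 = 35.397 Nm
alpha = tau_out / I = 35.397 / 2.57
= 13.7732 rad/s^2


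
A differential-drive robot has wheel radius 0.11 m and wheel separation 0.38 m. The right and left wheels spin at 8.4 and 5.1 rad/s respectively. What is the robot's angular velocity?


vR = r*wR = 0.11*8.4 = 0.924 m/s
vL = r*wL = 0.11*5.1 = 0.561 m/s
v = (vR+vL)/2 = 0.7425 m/s
omega = (vR-vL)/L = 0.9553 rad/s
angular velocity = 0.9553 rad/s


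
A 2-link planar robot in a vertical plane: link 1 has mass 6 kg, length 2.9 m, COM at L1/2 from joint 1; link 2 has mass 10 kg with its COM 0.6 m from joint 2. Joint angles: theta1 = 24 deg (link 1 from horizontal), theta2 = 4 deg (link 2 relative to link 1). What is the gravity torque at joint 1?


Horizontal distance from joint 1 to link-1 COM:
  x_c1 = (L1/2)*cos(t1) = 1.45 * 0.9135 = 1.3246 m
Horizontal distance from joint 1 to link-2 COM:
  x_c2 = L1*cos(t1) + Lc2*cos(t1+t2)
       = 2.9*0.9135 + 0.6*0.8829 = 3.1791 m
tau1 = m1*g*x_c1 + m2*g*x_c2
     = 6*9.81*1.3246 + 10*9.81*3.1791
     = 77.9684 + 311.8648
     = 389.8332 Nm


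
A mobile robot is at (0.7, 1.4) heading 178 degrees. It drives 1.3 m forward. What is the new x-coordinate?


x_new = x0 + d*cos(theta)
= 0.7 + 1.3*cos(178)
= 0.7 + -1.2992
= -0.5992


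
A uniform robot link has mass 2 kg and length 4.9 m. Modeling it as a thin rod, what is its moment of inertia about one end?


I = (1/3) * m * L^2
= (1/3) * 2 * 4.9^2
= 0.333333 * 2 * 24.01
= 16.0067 kg*m^2


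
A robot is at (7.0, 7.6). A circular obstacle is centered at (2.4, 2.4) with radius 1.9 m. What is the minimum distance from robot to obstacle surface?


center_dist = sqrt((7.0-2.4)^2 + (7.6-2.4)^2)
= sqrt(21.16 + 27.04)
= 6.9426
min_dist = center_dist - radius = 6.9426 - 1.9 = 5.0426 m


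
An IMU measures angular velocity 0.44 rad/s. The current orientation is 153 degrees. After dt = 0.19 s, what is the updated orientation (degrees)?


delta_theta = w * dt = 0.44 * 0.19 = 0.0836 rad
= 4.7899 deg
theta_new = 153 + 4.7899 = 157.7899 deg


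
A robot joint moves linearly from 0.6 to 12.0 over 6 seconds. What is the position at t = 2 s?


s = t/T = 2/6 = 0.3333
p(t) = p0 + (pf-p0)*s
= 0.6 + (12.0 - 0.6) * 0.3333
= 4.4


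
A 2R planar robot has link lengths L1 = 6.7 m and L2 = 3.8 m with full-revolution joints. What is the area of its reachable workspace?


r_max = L1 + L2 = 10.5 m
r_min = |L1 - L2| = 2.9 m
Area = pi*(r_max^2 - r_min^2)
= pi*(110.25 - 8.41)
= pi * 101.84
= 319.9398 m^2


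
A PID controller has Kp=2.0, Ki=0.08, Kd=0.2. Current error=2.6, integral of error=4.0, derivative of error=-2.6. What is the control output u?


u = Kp*e + Ki*int(e) + Kd*de/dt
= 2.0*2.6 + 0.08*4.0 + 0.2*(-2.6)
= 5.2 + 0.32 + -0.52
= 5.0


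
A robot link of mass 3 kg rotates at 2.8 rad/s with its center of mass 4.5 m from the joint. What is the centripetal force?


F = m * omega^2 * r
= 3 * 2.8^2 * 4.5
= 3 * 7.84 * 4.5
= 105.84 N


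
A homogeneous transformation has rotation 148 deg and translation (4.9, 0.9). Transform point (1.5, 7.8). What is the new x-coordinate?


x' = cos(theta)*px - sin(theta)*py + tx
= -0.848*1.5 - 0.5299*7.8 + 4.9
= -0.5054


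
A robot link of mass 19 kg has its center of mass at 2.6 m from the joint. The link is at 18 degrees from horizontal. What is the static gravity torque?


tau = m*g*L*cos(angle)
= 19 * 9.81 * 2.6 * cos(18 deg)
= 19 * 9.81 * 2.6 * 0.9511
= 460.8953 Nm


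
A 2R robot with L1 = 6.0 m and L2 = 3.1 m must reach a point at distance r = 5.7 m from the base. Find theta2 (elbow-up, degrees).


cos(theta2) = (r^2 - L1^2 - L2^2) / (2*L1*L2)
cos(theta2) = (32.49 - 36.0 - 9.61) / 37.2
cos(theta2) = -0.352688
theta2 = 110.6518 degrees


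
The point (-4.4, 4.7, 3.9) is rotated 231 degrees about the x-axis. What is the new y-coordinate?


Rotation about x-axis: y' = y*cos(theta) - z*sin(theta)
= 4.7 * -0.6293 - 3.9 * -0.7771
= 0.0731


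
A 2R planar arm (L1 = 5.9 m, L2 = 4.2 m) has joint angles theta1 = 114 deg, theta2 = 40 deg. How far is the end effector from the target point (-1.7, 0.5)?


End effector via forward kinematics:
x = L1*cos(t1) + L2*cos(t1+t2) = -6.1747
y = L1*sin(t1) + L2*sin(t1+t2) = 7.2311
Distance to target:
d = sqrt((-1.7 - -6.1747)^2 + (0.5 - 7.2311)^2)
= sqrt(20.0228 + 45.3074)
= 8.0827 m


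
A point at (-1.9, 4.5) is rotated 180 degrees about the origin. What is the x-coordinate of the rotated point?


x' = x*cos(theta) - y*sin(theta)
cos(180 deg) = -1.0, sin(180 deg) = 0.0
x' = -1.9 * -1.0 - 4.5 * 0.0
= 1.9 - 0.0
= 1.9


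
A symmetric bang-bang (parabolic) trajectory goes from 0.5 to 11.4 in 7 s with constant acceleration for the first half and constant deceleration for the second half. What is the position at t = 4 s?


Symmetric rest-to-rest: each phase covers (pf-p0)/2 in time T/2. 0.5*a*(T/2)^2 = (pf-p0)/2 => a = 4*(pf-p0)/T^2
a = 4*(11.4-0.5)/7^2 = 0.8898
t = 4 is in the deceleration phase (t > T/2).
p = pf - 0.5*a*(T-t)^2 = 11.4 - 0.5*0.8898*3^2
= 7.3959


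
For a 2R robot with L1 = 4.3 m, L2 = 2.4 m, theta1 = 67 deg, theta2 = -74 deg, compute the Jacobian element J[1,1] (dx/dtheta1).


J[1,1] = -L1*sin(t1) - L2*sin(t1+t2)
= -4.3*sin(67) - 2.4*sin(-7)
= -3.6657


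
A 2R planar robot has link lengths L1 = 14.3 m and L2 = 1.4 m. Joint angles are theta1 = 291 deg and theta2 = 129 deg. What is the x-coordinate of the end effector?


Convert angles to radians: theta1 = 5.0789, theta2 = 2.2515
x = L1*cos(theta1) + L2*cos(theta1+theta2)
x = 5.1247 + 0.7
x = 5.8247


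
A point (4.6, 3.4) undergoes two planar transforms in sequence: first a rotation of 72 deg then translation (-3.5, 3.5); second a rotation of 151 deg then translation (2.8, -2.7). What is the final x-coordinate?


After transform 1:
x1 = cos(72)*4.6 - sin(72)*3.4 + -3.5 = -5.3121
y1 = sin(72)*4.6 + cos(72)*3.4 + 3.5 = 8.9255
After transform 2:
x2 = cos(151)*-5.3121 - sin(151)*8.9255 + 2.8
= 3.1189


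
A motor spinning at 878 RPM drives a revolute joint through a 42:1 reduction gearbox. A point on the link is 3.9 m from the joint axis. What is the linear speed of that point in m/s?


omega_motor = 878 * 2*pi/60 = 91.9439 rad/s
omega_joint = omega_motor / 42 = 2.1891 rad/s
v = omega_joint * r = 2.1891 * 3.9
= 8.5377 m/s


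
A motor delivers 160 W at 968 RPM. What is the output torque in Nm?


omega = 968 * 2*pi/60 = 101.3687 rad/s
tau = P / omega = 160 / 101.3687
= 1.5784 Nm


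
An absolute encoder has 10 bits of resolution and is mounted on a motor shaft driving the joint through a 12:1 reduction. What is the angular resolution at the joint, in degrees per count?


counts = 2^10 = 1024
effective counts at joint = 1024 * 12 = 12288
resolution = 360 / 12288
= 0.0293 deg/count


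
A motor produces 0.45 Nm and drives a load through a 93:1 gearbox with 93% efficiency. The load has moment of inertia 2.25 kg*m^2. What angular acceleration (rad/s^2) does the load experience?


tau_out = tau_motor * N * eta
= 0.45 * 93 * 0.93 = 38.9205 Nm
alpha = tau_out / I = 38.9205 / 2.25
= 17.298 rad/s^2


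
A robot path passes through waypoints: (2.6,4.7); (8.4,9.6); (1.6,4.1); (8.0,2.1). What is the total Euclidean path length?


Segment lengths:
  seg1 = sqrt((5.8)^2 + (4.9)^2) = 7.5928
  seg2 = sqrt((-6.8)^2 + (-5.5)^2) = 8.7459
  seg3 = sqrt((6.4)^2 + (-2.0)^2) = 6.7052
Total = 23.0438


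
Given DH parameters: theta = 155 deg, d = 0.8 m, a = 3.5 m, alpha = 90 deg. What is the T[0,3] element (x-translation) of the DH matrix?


T[0,3] = a * cos(theta)
= 3.5 * cos(155 deg)
= 3.5 * -0.9063
= -3.1721


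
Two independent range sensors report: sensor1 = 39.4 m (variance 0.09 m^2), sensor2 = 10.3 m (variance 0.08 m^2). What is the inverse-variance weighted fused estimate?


w1 = (1/var1) / (1/var1 + 1/var2)
   = 11.1111 / (11.1111 + 12.5) = 0.4706
w2 = 1 - w1 = 0.5294
fused = w1*s1 + w2*s2 = 18.5412 + 5.4529
= 23.9941 m


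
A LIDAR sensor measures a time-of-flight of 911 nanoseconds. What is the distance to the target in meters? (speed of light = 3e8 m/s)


tof = 911 ns = 9.11e-07 s
dist = c * tof / 2
= 3e8 * 9.11e-07 / 2
= 136.65 m


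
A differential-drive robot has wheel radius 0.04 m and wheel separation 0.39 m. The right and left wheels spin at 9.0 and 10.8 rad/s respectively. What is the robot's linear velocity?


vR = r*wR = 0.04*9.0 = 0.36 m/s
vL = r*wL = 0.04*10.8 = 0.432 m/s
v = (vR+vL)/2 = 0.396 m/s
omega = (vR-vL)/L = -0.1846 rad/s
linear velocity = 0.396 m/s


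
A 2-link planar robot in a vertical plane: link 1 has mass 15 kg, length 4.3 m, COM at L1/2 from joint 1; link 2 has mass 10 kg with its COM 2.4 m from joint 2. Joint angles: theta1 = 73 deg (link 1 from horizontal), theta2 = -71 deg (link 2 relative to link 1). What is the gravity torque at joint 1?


Horizontal distance from joint 1 to link-1 COM:
  x_c1 = (L1/2)*cos(t1) = 2.15 * 0.2924 = 0.6286 m
Horizontal distance from joint 1 to link-2 COM:
  x_c2 = L1*cos(t1) + Lc2*cos(t1+t2)
       = 4.3*0.2924 + 2.4*0.9994 = 3.6557 m
tau1 = m1*g*x_c1 + m2*g*x_c2
     = 15*9.81*0.6286 + 10*9.81*3.6557
     = 92.4984 + 358.6277
     = 451.1261 Nm


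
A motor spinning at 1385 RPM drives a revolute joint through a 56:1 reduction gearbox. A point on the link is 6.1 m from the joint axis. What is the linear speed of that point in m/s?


omega_motor = 1385 * 2*pi/60 = 145.0369 rad/s
omega_joint = omega_motor / 56 = 2.5899 rad/s
v = omega_joint * r = 2.5899 * 6.1
= 15.7987 m/s


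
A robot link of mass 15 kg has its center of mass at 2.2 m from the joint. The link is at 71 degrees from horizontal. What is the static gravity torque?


tau = m*g*L*cos(angle)
= 15 * 9.81 * 2.2 * cos(71 deg)
= 15 * 9.81 * 2.2 * 0.3256
= 105.3962 Nm


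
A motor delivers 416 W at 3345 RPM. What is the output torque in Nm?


omega = 3345 * 2*pi/60 = 350.2876 rad/s
tau = P / omega = 416 / 350.2876
= 1.1876 Nm


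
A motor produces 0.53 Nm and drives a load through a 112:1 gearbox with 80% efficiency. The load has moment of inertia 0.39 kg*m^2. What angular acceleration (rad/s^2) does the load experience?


tau_out = tau_motor * N * eta
= 0.53 * 112 * 0.8 = 47.488 Nm
alpha = tau_out / I = 47.488 / 0.39
= 121.7641 rad/s^2


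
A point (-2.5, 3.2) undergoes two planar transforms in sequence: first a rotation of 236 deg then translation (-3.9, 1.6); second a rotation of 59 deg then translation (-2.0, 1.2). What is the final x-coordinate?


After transform 1:
x1 = cos(236)*-2.5 - sin(236)*3.2 + -3.9 = 0.1509
y1 = sin(236)*-2.5 + cos(236)*3.2 + 1.6 = 1.8832
After transform 2:
x2 = cos(59)*0.1509 - sin(59)*1.8832 + -2.0
= -3.5365


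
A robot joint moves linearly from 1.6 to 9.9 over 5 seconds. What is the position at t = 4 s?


s = t/T = 4/5 = 0.8
p(t) = p0 + (pf-p0)*s
= 1.6 + (9.9 - 1.6) * 0.8
= 8.24


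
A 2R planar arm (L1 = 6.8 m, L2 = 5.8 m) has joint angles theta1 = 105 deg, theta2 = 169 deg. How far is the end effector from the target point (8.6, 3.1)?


End effector via forward kinematics:
x = L1*cos(t1) + L2*cos(t1+t2) = -1.3554
y = L1*sin(t1) + L2*sin(t1+t2) = 0.7824
Distance to target:
d = sqrt((8.6 - -1.3554)^2 + (3.1 - 0.7824)^2)
= sqrt(99.1096 + 5.3712)
= 10.2216 m


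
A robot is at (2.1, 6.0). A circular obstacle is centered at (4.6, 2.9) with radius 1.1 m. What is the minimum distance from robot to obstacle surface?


center_dist = sqrt((2.1-4.6)^2 + (6.0-2.9)^2)
= sqrt(6.25 + 9.61)
= 3.9825
min_dist = center_dist - radius = 3.9825 - 1.1 = 2.8825 m


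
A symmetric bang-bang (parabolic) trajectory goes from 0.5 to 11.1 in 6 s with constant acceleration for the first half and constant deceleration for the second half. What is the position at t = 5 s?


Symmetric rest-to-rest: each phase covers (pf-p0)/2 in time T/2. 0.5*a*(T/2)^2 = (pf-p0)/2 => a = 4*(pf-p0)/T^2
a = 4*(11.1-0.5)/6^2 = 1.1778
t = 5 is in the deceleration phase (t > T/2).
p = pf - 0.5*a*(T-t)^2 = 11.1 - 0.5*1.1778*1^2
= 10.5111


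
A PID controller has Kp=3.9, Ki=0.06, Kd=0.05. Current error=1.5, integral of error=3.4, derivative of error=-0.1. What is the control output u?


u = Kp*e + Ki*int(e) + Kd*de/dt
= 3.9*1.5 + 0.06*3.4 + 0.05*(-0.1)
= 5.85 + 0.204 + -0.005
= 6.049


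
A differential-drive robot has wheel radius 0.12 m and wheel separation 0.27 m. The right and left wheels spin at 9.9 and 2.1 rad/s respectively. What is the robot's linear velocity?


vR = r*wR = 0.12*9.9 = 1.188 m/s
vL = r*wL = 0.12*2.1 = 0.252 m/s
v = (vR+vL)/2 = 0.72 m/s
omega = (vR-vL)/L = 3.4667 rad/s
linear velocity = 0.72 m/s


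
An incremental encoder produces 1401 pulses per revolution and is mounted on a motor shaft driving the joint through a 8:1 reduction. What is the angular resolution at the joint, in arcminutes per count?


counts per rev = 1401
effective counts at joint = 1401 * 8 = 11208
resolution = 360*60 / 11208
= 1.9272 arcmin/count


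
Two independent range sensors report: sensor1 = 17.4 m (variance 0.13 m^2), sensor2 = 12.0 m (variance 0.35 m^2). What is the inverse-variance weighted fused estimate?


w1 = (1/var1) / (1/var1 + 1/var2)
   = 7.6923 / (7.6923 + 2.8571) = 0.7292
w2 = 1 - w1 = 0.2708
fused = w1*s1 + w2*s2 = 12.6875 + 3.25
= 15.9375 m


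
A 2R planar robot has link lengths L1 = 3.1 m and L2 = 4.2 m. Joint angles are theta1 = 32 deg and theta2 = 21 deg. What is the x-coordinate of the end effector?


Convert angles to radians: theta1 = 0.5585, theta2 = 0.3665
x = L1*cos(theta1) + L2*cos(theta1+theta2)
x = 2.6289 + 2.5276
x = 5.1566


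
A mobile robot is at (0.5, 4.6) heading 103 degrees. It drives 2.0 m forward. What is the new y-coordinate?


y_new = y0 + d*sin(theta)
= 4.6 + 2.0*sin(103)
= 4.6 + 1.9487
= 6.5487


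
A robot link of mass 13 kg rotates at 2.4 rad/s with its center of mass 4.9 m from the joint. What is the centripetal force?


F = m * omega^2 * r
= 13 * 2.4^2 * 4.9
= 13 * 5.76 * 4.9
= 366.912 N


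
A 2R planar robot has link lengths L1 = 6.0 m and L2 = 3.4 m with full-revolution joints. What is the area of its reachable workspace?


r_max = L1 + L2 = 9.4 m
r_min = |L1 - L2| = 2.6 m
Area = pi*(r_max^2 - r_min^2)
= pi*(88.36 - 6.76)
= pi * 81.6
= 256.354 m^2


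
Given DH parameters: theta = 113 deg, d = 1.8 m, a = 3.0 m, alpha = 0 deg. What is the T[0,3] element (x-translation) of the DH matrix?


T[0,3] = a * cos(theta)
= 3.0 * cos(113 deg)
= 3.0 * -0.3907
= -1.1722


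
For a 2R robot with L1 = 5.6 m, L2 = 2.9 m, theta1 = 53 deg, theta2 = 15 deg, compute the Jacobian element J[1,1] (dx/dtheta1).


J[1,1] = -L1*sin(t1) - L2*sin(t1+t2)
= -5.6*sin(53) - 2.9*sin(68)
= -7.1612


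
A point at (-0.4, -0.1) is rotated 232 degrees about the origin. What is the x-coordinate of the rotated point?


x' = x*cos(theta) - y*sin(theta)
cos(232 deg) = -0.6157, sin(232 deg) = -0.788
x' = -0.4 * -0.6157 - -0.1 * -0.788
= 0.2463 - 0.0788
= 0.1675


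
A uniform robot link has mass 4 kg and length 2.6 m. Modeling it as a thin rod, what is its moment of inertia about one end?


I = (1/3) * m * L^2
= (1/3) * 4 * 2.6^2
= 0.333333 * 4 * 6.76
= 9.0133 kg*m^2


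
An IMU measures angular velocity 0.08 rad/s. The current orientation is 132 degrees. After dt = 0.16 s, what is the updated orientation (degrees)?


delta_theta = w * dt = 0.08 * 0.16 = 0.0128 rad
= 0.7334 deg
theta_new = 132 + 0.7334 = 132.7334 deg


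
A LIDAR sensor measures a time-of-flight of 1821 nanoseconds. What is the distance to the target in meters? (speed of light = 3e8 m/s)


tof = 1821 ns = 1.821e-06 s
dist = c * tof / 2
= 3e8 * 1.821e-06 / 2
= 273.15 m


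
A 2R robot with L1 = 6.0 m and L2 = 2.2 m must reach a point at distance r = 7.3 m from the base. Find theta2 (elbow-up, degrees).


cos(theta2) = (r^2 - L1^2 - L2^2) / (2*L1*L2)
cos(theta2) = (53.29 - 36.0 - 4.84) / 26.4
cos(theta2) = 0.471591
theta2 = 61.8624 degrees


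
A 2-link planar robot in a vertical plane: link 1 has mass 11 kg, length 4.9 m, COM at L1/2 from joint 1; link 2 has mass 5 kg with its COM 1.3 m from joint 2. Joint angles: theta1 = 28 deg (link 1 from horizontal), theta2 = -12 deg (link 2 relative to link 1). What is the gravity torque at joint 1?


Horizontal distance from joint 1 to link-1 COM:
  x_c1 = (L1/2)*cos(t1) = 2.45 * 0.8829 = 2.1632 m
Horizontal distance from joint 1 to link-2 COM:
  x_c2 = L1*cos(t1) + Lc2*cos(t1+t2)
       = 4.9*0.8829 + 1.3*0.9613 = 5.5761 m
tau1 = m1*g*x_c1 + m2*g*x_c2
     = 11*9.81*2.1632 + 5*9.81*5.5761
     = 233.4332 + 273.5069
     = 506.9401 Nm


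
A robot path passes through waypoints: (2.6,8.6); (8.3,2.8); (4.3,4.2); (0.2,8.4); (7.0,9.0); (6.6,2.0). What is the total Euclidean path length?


Segment lengths:
  seg1 = sqrt((5.7)^2 + (-5.8)^2) = 8.132
  seg2 = sqrt((-4.0)^2 + (1.4)^2) = 4.2379
  seg3 = sqrt((-4.1)^2 + (4.2)^2) = 5.8694
  seg4 = sqrt((6.8)^2 + (0.6)^2) = 6.8264
  seg5 = sqrt((-0.4)^2 + (-7.0)^2) = 7.0114
Total = 32.0772


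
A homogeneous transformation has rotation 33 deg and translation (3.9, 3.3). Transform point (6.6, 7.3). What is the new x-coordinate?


x' = cos(theta)*px - sin(theta)*py + tx
= 0.8387*6.6 - 0.5446*7.3 + 3.9
= 5.4594


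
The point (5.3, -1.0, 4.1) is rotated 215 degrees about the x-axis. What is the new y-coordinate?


Rotation about x-axis: y' = y*cos(theta) - z*sin(theta)
= -1.0 * -0.8192 - 4.1 * -0.5736
= 3.1708


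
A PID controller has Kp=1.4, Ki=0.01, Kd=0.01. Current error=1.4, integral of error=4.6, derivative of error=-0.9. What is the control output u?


u = Kp*e + Ki*int(e) + Kd*de/dt
= 1.4*1.4 + 0.01*4.6 + 0.01*(-0.9)
= 1.96 + 0.046 + -0.009
= 1.997


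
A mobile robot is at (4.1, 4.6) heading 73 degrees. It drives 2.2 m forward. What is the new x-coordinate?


x_new = x0 + d*cos(theta)
= 4.1 + 2.2*cos(73)
= 4.1 + 0.6432
= 4.7432


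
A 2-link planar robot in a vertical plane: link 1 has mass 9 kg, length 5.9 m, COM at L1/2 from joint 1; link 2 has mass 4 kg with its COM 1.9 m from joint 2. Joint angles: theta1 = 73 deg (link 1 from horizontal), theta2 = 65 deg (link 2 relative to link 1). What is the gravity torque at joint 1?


Horizontal distance from joint 1 to link-1 COM:
  x_c1 = (L1/2)*cos(t1) = 2.95 * 0.2924 = 0.8625 m
Horizontal distance from joint 1 to link-2 COM:
  x_c2 = L1*cos(t1) + Lc2*cos(t1+t2)
       = 5.9*0.2924 + 1.9*-0.7431 = 0.313 m
tau1 = m1*g*x_c1 + m2*g*x_c2
     = 9*9.81*0.8625 + 4*9.81*0.313
     = 76.1498 + 12.2828
     = 88.4326 Nm


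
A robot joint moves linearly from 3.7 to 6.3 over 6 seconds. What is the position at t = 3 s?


s = t/T = 3/6 = 0.5
p(t) = p0 + (pf-p0)*s
= 3.7 + (6.3 - 3.7) * 0.5
= 5.0


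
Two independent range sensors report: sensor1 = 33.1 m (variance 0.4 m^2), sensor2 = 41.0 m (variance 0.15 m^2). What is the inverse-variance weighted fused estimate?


w1 = (1/var1) / (1/var1 + 1/var2)
   = 2.5 / (2.5 + 6.6667) = 0.2727
w2 = 1 - w1 = 0.7273
fused = w1*s1 + w2*s2 = 9.0273 + 29.8182
= 38.8455 m


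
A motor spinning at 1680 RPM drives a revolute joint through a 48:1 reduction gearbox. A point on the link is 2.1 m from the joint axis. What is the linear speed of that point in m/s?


omega_motor = 1680 * 2*pi/60 = 175.9292 rad/s
omega_joint = omega_motor / 48 = 3.6652 rad/s
v = omega_joint * r = 3.6652 * 2.1
= 7.6969 m/s


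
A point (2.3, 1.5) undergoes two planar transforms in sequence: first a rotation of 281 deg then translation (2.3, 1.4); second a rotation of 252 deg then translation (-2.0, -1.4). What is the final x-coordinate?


After transform 1:
x1 = cos(281)*2.3 - sin(281)*1.5 + 2.3 = 4.2113
y1 = sin(281)*2.3 + cos(281)*1.5 + 1.4 = -0.5715
After transform 2:
x2 = cos(252)*4.2113 - sin(252)*-0.5715 + -2.0
= -3.8449


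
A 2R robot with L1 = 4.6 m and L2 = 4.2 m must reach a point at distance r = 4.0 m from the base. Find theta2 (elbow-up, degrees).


cos(theta2) = (r^2 - L1^2 - L2^2) / (2*L1*L2)
cos(theta2) = (16.0 - 21.16 - 17.64) / 38.64
cos(theta2) = -0.590062
theta2 = 126.1614 degrees


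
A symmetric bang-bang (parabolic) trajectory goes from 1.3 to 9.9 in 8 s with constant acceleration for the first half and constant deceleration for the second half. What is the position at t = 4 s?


Symmetric rest-to-rest: each phase covers (pf-p0)/2 in time T/2. 0.5*a*(T/2)^2 = (pf-p0)/2 => a = 4*(pf-p0)/T^2
a = 4*(9.9-1.3)/8^2 = 0.5375
t = 4 is in the acceleration phase (t <= T/2).
p = p0 + 0.5*a*t^2 = 1.3 + 0.5*0.5375*4^2
= 5.6


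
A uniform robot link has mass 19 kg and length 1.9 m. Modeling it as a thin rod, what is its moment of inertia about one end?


I = (1/3) * m * L^2
= (1/3) * 19 * 1.9^2
= 0.333333 * 19 * 3.61
= 22.8633 kg*m^2


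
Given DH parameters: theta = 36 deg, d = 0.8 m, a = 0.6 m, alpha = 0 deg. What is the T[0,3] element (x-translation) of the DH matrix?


T[0,3] = a * cos(theta)
= 0.6 * cos(36 deg)
= 0.6 * 0.809
= 0.4854


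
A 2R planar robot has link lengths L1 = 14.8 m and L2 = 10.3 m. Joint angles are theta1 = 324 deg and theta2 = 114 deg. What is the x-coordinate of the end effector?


Convert angles to radians: theta1 = 5.6549, theta2 = 1.9897
x = L1*cos(theta1) + L2*cos(theta1+theta2)
x = 11.9735 + 2.1415
x = 14.1149


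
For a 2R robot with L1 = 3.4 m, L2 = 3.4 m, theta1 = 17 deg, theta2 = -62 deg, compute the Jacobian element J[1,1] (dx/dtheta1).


J[1,1] = -L1*sin(t1) - L2*sin(t1+t2)
= -3.4*sin(17) - 3.4*sin(-45)
= 1.4101


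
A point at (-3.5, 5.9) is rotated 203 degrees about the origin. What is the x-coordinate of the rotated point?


x' = x*cos(theta) - y*sin(theta)
cos(203 deg) = -0.9205, sin(203 deg) = -0.3907
x' = -3.5 * -0.9205 - 5.9 * -0.3907
= 3.2218 - -2.3053
= 5.5271


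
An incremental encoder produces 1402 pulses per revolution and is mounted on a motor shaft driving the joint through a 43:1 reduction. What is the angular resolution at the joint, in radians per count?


counts per rev = 1402
effective counts at joint = 1402 * 43 = 60286
resolution = 2*pi / 60286
= 1.0422e-04 rad/count


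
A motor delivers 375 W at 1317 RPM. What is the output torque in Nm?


omega = 1317 * 2*pi/60 = 137.9159 rad/s
tau = P / omega = 375 / 137.9159
= 2.719 Nm


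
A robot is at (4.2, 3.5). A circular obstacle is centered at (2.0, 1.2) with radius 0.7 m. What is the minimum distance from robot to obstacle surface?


center_dist = sqrt((4.2-2.0)^2 + (3.5-1.2)^2)
= sqrt(4.84 + 5.29)
= 3.1828
min_dist = center_dist - radius = 3.1828 - 0.7 = 2.4828 m


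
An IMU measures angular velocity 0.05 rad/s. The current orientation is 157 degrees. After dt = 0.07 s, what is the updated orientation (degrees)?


delta_theta = w * dt = 0.05 * 0.07 = 0.0035 rad
= 0.2005 deg
theta_new = 157 + 0.2005 = 157.2005 deg


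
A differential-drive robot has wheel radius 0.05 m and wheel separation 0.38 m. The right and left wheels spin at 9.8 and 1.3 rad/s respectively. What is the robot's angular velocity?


vR = r*wR = 0.05*9.8 = 0.49 m/s
vL = r*wL = 0.05*1.3 = 0.065 m/s
v = (vR+vL)/2 = 0.2775 m/s
omega = (vR-vL)/L = 1.1184 rad/s
angular velocity = 1.1184 rad/s


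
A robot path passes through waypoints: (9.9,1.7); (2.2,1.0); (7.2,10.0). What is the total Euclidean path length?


Segment lengths:
  seg1 = sqrt((-7.7)^2 + (-0.7)^2) = 7.7318
  seg2 = sqrt((5.0)^2 + (9.0)^2) = 10.2956
Total = 18.0274


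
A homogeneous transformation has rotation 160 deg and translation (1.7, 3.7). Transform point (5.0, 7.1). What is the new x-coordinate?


x' = cos(theta)*px - sin(theta)*py + tx
= -0.9397*5.0 - 0.342*7.1 + 1.7
= -5.4268


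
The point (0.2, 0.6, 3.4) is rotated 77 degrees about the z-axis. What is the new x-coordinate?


Rotation about z-axis: x' = x*cos(theta) - y*sin(theta)
= 0.2 * 0.225 - 0.6 * 0.9744
= -0.5396


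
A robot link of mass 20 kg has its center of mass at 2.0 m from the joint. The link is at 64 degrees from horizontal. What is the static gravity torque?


tau = m*g*L*cos(angle)
= 20 * 9.81 * 2.0 * cos(64 deg)
= 20 * 9.81 * 2.0 * 0.4384
= 172.0168 Nm


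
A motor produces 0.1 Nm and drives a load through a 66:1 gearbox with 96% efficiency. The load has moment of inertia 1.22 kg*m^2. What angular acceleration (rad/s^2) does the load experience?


tau_out = tau_motor * N * eta
= 0.1 * 66 * 0.96 = 6.336 Nm
alpha = tau_out / I = 6.336 / 1.22
= 5.1934 rad/s^2


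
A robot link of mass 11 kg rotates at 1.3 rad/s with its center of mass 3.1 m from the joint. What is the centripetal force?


F = m * omega^2 * r
= 11 * 1.3^2 * 3.1
= 11 * 1.69 * 3.1
= 57.629 N


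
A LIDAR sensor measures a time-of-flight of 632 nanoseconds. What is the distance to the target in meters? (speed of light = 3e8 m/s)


tof = 632 ns = 6.32e-07 s
dist = c * tof / 2
= 3e8 * 6.32e-07 / 2
= 94.8 m


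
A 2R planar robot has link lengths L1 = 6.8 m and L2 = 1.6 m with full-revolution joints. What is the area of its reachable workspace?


r_max = L1 + L2 = 8.4 m
r_min = |L1 - L2| = 5.2 m
Area = pi*(r_max^2 - r_min^2)
= pi*(70.56 - 27.04)
= pi * 43.52
= 136.7221 m^2


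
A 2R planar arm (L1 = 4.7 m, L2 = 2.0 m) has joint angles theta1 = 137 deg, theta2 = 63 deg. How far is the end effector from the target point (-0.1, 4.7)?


End effector via forward kinematics:
x = L1*cos(t1) + L2*cos(t1+t2) = -5.3167
y = L1*sin(t1) + L2*sin(t1+t2) = 2.5214
Distance to target:
d = sqrt((-0.1 - -5.3167)^2 + (4.7 - 2.5214)^2)
= sqrt(27.2145 + 4.7465)
= 5.6534 m


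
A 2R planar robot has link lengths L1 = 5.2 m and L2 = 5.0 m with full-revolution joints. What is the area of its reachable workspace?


r_max = L1 + L2 = 10.2 m
r_min = |L1 - L2| = 0.2 m
Area = pi*(r_max^2 - r_min^2)
= pi*(104.04 - 0.04)
= pi * 104.0
= 326.7256 m^2


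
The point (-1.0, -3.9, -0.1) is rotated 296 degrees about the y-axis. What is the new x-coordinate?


Rotation about y-axis: x' = x*cos(theta) + z*sin(theta)
= -1.0 * 0.4384 + -0.1 * -0.8988
= -0.3485


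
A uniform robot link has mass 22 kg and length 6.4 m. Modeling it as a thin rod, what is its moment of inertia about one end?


I = (1/3) * m * L^2
= (1/3) * 22 * 6.4^2
= 0.333333 * 22 * 40.96
= 300.3733 kg*m^2


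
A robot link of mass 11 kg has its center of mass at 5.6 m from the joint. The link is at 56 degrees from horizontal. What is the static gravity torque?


tau = m*g*L*cos(angle)
= 11 * 9.81 * 5.6 * cos(56 deg)
= 11 * 9.81 * 5.6 * 0.5592
= 337.918 Nm


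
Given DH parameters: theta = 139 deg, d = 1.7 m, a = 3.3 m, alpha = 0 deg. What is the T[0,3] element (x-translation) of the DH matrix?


T[0,3] = a * cos(theta)
= 3.3 * cos(139 deg)
= 3.3 * -0.7547
= -2.4905


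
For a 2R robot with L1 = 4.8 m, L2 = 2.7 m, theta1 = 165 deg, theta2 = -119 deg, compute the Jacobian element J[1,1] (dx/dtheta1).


J[1,1] = -L1*sin(t1) - L2*sin(t1+t2)
= -4.8*sin(165) - 2.7*sin(46)
= -3.1845


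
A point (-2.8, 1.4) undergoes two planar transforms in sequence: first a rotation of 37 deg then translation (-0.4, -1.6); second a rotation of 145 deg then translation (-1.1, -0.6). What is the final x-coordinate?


After transform 1:
x1 = cos(37)*-2.8 - sin(37)*1.4 + -0.4 = -3.4787
y1 = sin(37)*-2.8 + cos(37)*1.4 + -1.6 = -2.167
After transform 2:
x2 = cos(145)*-3.4787 - sin(145)*-2.167 + -1.1
= 2.9925


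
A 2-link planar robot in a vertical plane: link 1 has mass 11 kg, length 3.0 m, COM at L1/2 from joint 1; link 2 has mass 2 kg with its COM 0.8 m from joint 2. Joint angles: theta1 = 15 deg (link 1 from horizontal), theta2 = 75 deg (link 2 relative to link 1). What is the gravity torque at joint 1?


Horizontal distance from joint 1 to link-1 COM:
  x_c1 = (L1/2)*cos(t1) = 1.5 * 0.9659 = 1.4489 m
Horizontal distance from joint 1 to link-2 COM:
  x_c2 = L1*cos(t1) + Lc2*cos(t1+t2)
       = 3.0*0.9659 + 0.8*0.0 = 2.8978 m
tau1 = m1*g*x_c1 + m2*g*x_c2
     = 11*9.81*1.4489 + 2*9.81*2.8978
     = 156.3496 + 56.8544
     = 213.204 Nm


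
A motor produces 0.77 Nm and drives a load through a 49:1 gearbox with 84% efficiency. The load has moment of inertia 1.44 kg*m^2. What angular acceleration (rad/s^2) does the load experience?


tau_out = tau_motor * N * eta
= 0.77 * 49 * 0.84 = 31.6932 Nm
alpha = tau_out / I = 31.6932 / 1.44
= 22.0092 rad/s^2
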